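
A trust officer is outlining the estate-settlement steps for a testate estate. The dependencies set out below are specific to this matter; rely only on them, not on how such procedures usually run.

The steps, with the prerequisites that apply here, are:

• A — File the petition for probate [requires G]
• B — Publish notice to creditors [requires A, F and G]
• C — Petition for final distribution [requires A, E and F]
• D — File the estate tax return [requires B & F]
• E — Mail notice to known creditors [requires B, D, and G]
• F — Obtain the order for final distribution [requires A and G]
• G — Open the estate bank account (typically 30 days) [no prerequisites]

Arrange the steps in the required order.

G → A → F → B → D → E → C

G has no prerequisites → G first.
A is the only step now ready → A.
F needed A and G, now all done → F.
That leaves B as the only ready step → B.
D needed B and F, now all done → D.
That leaves E as the only ready step → E.
C needed A, E and F, now all done → C.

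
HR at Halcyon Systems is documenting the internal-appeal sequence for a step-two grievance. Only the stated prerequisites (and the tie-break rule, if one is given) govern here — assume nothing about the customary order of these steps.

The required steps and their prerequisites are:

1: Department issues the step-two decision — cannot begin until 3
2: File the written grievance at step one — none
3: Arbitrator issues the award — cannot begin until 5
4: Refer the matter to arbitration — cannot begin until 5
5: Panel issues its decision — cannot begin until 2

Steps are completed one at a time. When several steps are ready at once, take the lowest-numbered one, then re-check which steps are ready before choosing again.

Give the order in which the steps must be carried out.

2, 5, 3, 1, 4

2 has no prerequisites → 2 first.
5 needed 2, now all done → 5.
3 and 4 are both available; 3 has the earlier label → 3.
1 now also ready, so the ready set is {1, 4}; 1 has the earlier label → 1.
4 is the only step now ready → 4.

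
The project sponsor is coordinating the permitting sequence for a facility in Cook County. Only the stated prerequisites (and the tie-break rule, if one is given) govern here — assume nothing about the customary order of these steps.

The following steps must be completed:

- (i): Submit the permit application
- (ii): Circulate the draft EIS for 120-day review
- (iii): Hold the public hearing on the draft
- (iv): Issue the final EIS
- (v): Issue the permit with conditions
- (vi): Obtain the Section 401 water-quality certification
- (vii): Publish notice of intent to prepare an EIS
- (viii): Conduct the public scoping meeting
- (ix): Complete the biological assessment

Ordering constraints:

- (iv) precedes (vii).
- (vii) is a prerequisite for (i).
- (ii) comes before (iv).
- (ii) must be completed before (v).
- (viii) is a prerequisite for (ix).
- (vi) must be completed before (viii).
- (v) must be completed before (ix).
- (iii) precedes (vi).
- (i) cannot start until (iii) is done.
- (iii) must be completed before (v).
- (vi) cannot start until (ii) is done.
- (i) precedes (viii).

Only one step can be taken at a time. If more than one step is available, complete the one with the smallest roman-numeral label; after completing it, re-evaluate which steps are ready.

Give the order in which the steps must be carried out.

(ii) → (iii) → (iv) → (v) → (vi) → (vii) → (i) → (viii) → (ix)

Nothing is required for (ii) and (iii). (ii) has the earlier label → (ii) first.
Ready: (iii) and (iv). (iii) has the earlier label → (iii).
(v) and (vi) now also ready, so the ready set is {(iv), (v), (vi)}; (iv) has the earlier label → (iv).
(vii) now also ready, so the ready set is {(v), (vi), (vii)}; (v) has the earlier label → (v).
(vi) and (vii) are both available; (vi) has the earlier label → (vi).
That leaves (vii) as the only ready step → (vii).
That leaves (i) as the only ready step → (i).
Next only (viii) has its prerequisites met → (viii).
That leaves (ix) as the only ready step → (ix).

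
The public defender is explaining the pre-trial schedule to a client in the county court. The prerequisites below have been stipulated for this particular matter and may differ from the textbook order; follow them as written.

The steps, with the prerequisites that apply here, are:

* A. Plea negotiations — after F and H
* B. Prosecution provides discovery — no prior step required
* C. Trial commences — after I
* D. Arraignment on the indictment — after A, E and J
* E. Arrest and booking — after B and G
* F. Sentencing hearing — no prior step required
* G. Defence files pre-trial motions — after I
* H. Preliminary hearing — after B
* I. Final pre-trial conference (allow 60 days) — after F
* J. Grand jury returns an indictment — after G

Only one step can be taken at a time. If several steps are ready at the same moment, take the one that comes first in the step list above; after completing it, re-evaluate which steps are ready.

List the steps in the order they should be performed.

B, F, H, A, I, C, G, E, J, D

Nothing is required for B and F. B is listed earlier → B first.
H now also ready, so the ready set is {F, H}; F is listed earlier → F.
Now H and I have their prerequisites met. H is listed earlier, so H next.
Ready: A and I. A is listed earlier → A.
I needed F, now all done → I.
Ready: C and G. C is listed earlier → C.
G needed I, now all done → G.
Now E and J have their prerequisites met. E is listed earlier, so E next.
J needed G, now all done → J.
Next only D has its prerequisites met → D.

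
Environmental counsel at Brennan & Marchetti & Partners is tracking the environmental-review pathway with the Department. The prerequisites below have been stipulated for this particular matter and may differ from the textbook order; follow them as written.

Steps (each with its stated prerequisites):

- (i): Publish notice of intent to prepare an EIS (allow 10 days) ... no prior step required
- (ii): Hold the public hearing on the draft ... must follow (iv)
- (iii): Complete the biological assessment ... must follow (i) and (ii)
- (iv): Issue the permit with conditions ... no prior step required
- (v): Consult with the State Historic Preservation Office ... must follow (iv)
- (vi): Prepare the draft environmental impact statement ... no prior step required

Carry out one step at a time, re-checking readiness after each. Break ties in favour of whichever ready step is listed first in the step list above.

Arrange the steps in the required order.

(i) → (iv) → (ii) → (iii) → (v) → (vi)

(i), (iv) and (vi) have no prerequisites; (i) is listed earlier, so (i) is first.
(iv) and (vi) are both available; (iv) is listed earlier → (iv).
(ii) and (v) now also ready, so the ready set is {(ii), (v), (vi)}; (ii) is listed earlier → (ii).
(iii) now also ready, so the ready set is {(iii), (v), (vi)}; (iii) is listed earlier → (iii).
Ready: (v) and (vi). (v) is listed earlier → (v).
(vi) is the only step now ready → (vi).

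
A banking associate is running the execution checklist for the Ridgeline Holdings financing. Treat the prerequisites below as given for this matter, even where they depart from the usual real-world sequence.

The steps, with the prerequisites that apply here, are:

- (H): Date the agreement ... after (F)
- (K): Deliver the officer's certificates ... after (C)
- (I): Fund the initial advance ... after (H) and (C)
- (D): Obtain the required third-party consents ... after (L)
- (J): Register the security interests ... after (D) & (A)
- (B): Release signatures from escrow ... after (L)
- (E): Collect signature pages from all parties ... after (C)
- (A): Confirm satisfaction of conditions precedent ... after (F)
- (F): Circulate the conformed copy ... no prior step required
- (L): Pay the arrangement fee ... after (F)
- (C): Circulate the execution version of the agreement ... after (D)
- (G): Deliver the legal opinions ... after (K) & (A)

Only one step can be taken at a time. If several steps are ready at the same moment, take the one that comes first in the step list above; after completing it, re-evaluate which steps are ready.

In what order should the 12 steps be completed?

(F), (H), (A), (L), (D), (J), (B), (C), (K), (I), (E), (G)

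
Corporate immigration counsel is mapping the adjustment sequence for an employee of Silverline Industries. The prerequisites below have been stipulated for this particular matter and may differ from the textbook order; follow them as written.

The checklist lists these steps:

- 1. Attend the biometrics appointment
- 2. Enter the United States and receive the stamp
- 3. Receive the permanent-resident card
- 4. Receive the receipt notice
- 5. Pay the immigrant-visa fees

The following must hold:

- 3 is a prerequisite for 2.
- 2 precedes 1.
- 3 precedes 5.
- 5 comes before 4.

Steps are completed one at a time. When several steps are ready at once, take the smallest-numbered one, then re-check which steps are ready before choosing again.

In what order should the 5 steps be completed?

3 2 1 5 4

3 is the only step with nothing outstanding, so it goes first.
Ready: 2 and 5. 2 has the earlier label → 2.
1 now also ready, so the ready set is {1, 5}; 1 has the earlier label → 1.
5 needed 3, now all done → 5.
Next only 4 has its prerequisites met → 4.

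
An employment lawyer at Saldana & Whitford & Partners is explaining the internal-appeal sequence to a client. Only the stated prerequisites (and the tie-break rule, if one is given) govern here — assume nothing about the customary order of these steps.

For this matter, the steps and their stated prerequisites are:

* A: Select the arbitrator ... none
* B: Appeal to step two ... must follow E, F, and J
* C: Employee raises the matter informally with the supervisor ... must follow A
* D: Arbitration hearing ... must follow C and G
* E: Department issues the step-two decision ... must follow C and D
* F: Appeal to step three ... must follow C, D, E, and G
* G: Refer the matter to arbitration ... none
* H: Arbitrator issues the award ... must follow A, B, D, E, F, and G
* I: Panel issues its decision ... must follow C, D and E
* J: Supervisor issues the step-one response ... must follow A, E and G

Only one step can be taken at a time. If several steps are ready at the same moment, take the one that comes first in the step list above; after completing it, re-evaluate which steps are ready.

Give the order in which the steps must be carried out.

A, C, G, D, E, F, I, J, B, H

A and G have no prerequisites; A is listed earlier, so A is first.
C and G are both available; C is listed earlier → C.
G is the only step now ready → G.
Next only D has its prerequisites met → D.
Next only E has its prerequisites met → E.
F, I and J are all available; F is listed earlier → F.
I and J are both available; I is listed earlier → I.
J needed A, E and G, now all done → J.
B needed E, F and J, now all done → B.
Next only H has its prerequisites met → H.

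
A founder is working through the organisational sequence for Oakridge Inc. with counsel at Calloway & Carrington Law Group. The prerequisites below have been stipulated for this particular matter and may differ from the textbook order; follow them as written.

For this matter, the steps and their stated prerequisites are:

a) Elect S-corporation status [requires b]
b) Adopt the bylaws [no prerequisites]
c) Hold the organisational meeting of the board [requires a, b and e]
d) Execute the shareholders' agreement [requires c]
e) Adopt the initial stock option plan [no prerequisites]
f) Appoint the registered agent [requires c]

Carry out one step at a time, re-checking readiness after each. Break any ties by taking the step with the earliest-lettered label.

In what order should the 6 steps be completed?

b and e have no prerequisites; b has the earlier label, so b is first.
a now also ready, so the ready set is {a, e}; a has the earlier label → a.
e is the only step now ready → e.
That leaves c as the only ready step → c.
Now d and f have their prerequisites met. d has the earlier label, so d next.
f is the only step now ready → f.

b a e c d f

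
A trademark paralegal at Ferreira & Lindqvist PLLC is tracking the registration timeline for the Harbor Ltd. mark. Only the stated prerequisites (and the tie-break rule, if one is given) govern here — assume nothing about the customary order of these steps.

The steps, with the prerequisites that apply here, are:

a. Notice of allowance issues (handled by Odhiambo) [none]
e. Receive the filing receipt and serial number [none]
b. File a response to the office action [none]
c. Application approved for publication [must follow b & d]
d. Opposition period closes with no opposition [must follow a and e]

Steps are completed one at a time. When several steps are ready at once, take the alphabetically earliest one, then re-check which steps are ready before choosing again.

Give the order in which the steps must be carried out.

Nothing is required for a, b and e. a has the earlier label → a first.
b and e are both available; b has the earlier label → b.
e is the only step now ready → e.
d is the only step now ready → d.
c needed b and d, now all done → c.

a → b → e → d → c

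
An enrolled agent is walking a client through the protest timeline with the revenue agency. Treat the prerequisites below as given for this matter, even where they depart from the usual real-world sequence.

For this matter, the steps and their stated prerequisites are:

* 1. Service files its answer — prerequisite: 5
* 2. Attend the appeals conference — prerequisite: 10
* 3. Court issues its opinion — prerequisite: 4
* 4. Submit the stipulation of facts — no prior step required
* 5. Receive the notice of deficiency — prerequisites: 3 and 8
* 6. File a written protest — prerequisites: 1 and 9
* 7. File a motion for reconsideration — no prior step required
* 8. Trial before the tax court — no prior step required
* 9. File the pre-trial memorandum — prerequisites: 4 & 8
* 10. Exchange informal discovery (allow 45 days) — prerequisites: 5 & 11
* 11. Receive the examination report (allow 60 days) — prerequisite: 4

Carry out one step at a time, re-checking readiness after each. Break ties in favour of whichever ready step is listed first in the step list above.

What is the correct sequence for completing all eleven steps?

4 → 3 → 7 → 8 → 5 → 1 → 9 → 6 → 11 → 10 → 2

4, 7 and 8 have no prerequisites; 4 is listed earlier, so 4 is first.
Ready: 3, 7, 8 and 11. 3 is listed earlier → 3.
Now 7, 8 and 11 have their prerequisites met. 7 is listed earlier, so 7 next.
Now 8 and 11 have their prerequisites met. 8 is listed earlier, so 8 next.
Now 5, 9 and 11 have their prerequisites met. 5 is listed earlier, so 5 next.
1 now also ready, so the ready set is {1, 9, 11}; 1 is listed earlier → 1.
Ready: 9 and 11. 9 is listed earlier → 9.
6 and 11 are both available; 6 is listed earlier → 6.
11 needed 4, now all done → 11.
Next only 10 has its prerequisites met → 10.
That leaves 2 as the only ready step → 2.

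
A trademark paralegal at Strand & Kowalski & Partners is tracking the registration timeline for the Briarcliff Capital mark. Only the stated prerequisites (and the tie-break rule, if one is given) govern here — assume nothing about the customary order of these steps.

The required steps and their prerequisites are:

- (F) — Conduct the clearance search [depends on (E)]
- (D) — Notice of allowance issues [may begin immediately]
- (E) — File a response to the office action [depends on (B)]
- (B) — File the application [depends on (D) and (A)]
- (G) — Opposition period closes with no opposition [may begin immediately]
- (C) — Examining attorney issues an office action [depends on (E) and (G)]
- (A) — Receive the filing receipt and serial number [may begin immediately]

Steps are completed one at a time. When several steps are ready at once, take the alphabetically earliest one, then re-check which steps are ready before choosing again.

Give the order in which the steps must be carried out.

Nothing is required for (A), (D) and (G). (A) has the earlier label → (A) first.
Ready: (D) and (G). (D) has the earlier label → (D).
Ready: (B) and (G). (B) has the earlier label → (B).
Now (E) and (G) have their prerequisites met. (E) has the earlier label, so (E) next.
(F) now also ready, so the ready set is {(F), (G)}; (F) has the earlier label → (F).
Next only (G) has its prerequisites met → (G).
Next only (C) has its prerequisites met → (C).

(A), (D), (B), (E), (F), (G), (C)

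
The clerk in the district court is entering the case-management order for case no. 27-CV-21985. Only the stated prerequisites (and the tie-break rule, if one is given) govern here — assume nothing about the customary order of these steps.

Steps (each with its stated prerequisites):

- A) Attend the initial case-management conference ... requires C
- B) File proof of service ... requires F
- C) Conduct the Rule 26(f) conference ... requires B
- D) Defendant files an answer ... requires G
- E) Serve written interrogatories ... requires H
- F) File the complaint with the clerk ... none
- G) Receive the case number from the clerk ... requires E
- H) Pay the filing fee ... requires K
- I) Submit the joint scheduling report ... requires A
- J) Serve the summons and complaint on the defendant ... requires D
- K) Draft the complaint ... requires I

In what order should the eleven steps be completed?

F, B, C, A, I, K, H, E, G, D, J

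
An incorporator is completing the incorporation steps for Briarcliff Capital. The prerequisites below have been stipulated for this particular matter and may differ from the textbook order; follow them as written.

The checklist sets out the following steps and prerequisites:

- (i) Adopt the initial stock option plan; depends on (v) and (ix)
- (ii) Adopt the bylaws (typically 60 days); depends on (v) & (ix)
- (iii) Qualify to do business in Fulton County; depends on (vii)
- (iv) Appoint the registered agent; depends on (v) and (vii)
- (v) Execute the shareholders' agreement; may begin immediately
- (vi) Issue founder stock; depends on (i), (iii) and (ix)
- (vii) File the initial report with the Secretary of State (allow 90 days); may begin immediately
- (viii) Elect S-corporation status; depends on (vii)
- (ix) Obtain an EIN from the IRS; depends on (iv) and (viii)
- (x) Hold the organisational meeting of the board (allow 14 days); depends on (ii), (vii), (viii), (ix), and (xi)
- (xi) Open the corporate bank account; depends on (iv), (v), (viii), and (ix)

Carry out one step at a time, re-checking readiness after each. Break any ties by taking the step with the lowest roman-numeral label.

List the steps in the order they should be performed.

(v) → (vii) → (iii) → (iv) → (viii) → (ix) → (i) → (ii) → (vi) → (xi) → (x)

Nothing is required for (v) and (vii). (v) has the earlier label → (v) first.
Next only (vii) has its prerequisites met → (vii).
Ready: (iii), (iv) and (viii). (iii) has the earlier label → (iii).
Ready: (iv) and (viii). (iv) has the earlier label → (iv).
(viii) needed (vii), now all done → (viii).
(ix) needed (iv) and (viii), now all done → (ix).
(i), (ii) and (xi) are all available; (i) has the earlier label → (i).
(vi) now also ready, so the ready set is {(ii), (vi), (xi)}; (ii) has the earlier label → (ii).
Now (vi) and (xi) have their prerequisites met. (vi) has the earlier label, so (vi) next.
(xi) needed (iv), (v), (viii) and (ix), now all done → (xi).
(x) needed (ii), (vii), (viii), (ix) and (xi), now all done → (x).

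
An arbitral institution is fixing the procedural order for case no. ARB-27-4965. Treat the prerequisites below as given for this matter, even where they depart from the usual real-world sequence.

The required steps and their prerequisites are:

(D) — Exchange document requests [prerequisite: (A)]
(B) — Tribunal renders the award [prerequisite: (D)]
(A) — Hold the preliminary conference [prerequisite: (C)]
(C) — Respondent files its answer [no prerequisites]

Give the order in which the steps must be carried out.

Only (C) has no prerequisites, so it is first.
(A) needed (C), now all done → (A).
(D) needed (A), now all done → (D).
That leaves (B) as the only ready step → (B).

(C) (A) (D) (B)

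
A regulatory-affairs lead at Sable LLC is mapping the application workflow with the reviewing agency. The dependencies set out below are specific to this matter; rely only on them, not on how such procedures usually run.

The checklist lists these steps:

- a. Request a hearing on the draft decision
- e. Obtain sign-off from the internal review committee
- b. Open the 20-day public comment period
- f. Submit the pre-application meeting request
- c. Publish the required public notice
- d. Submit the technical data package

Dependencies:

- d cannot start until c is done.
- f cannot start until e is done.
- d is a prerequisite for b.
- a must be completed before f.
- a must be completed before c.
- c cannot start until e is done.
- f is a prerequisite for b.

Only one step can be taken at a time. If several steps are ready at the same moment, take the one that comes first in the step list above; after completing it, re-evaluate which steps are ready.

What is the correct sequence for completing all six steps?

a → e → f → c → d → b

a and e have no prerequisites; a is listed earlier, so a is first.
That leaves e as the only ready step → e.
Now f and c have their prerequisites met. f is listed earlier, so f next.
c is the only step now ready → c.
d needed c, now all done → d.
Next only b has its prerequisites met → b.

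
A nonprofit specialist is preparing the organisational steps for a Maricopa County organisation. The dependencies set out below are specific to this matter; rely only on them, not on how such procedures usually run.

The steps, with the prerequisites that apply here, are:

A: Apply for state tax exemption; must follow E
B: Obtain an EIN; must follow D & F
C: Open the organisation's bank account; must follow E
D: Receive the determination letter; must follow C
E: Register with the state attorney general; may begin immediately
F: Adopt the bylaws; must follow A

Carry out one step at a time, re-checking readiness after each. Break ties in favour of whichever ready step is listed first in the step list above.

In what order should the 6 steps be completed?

E, A, C, D, F, B

E has no prerequisites → E first.
Now A and C have their prerequisites met. A is listed earlier, so A next.
C and F are both available; C is listed earlier → C.
D and F are both available; D is listed earlier → D.
F needed A, now all done → F.
B needed D and F, now all done → B.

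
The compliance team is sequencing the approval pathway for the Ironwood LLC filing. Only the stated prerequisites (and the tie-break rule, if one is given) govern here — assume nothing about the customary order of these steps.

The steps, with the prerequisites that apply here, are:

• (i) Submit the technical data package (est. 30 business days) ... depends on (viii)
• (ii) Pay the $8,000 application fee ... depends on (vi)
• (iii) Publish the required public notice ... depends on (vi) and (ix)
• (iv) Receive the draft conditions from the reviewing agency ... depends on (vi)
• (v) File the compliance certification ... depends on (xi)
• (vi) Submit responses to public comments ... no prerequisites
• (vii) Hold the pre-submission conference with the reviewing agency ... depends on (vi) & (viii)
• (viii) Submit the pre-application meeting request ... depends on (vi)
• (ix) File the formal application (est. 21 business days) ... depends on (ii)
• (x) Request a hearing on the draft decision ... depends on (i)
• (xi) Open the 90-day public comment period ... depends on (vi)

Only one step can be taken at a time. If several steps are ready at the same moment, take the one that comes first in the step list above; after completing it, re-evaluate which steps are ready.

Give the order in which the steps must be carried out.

(vi), (ii), (iv), (viii), (i), (vii), (ix), (iii), (x), (xi), (v)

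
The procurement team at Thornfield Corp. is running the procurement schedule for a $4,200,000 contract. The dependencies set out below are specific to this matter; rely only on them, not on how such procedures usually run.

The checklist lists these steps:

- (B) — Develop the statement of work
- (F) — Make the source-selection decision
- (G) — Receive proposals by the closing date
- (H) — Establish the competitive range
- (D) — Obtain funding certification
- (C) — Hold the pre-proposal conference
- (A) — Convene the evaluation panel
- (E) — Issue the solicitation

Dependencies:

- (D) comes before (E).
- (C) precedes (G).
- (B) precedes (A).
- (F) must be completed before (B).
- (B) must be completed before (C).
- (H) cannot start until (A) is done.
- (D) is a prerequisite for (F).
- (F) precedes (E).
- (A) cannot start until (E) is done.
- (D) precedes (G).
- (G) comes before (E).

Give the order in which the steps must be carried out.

(D) is the only step with nothing outstanding, so it goes first.
(F) needed (D), now all done → (F).
(B) needed (F), now all done → (B).
(C) needed (B), now all done → (C).
That leaves (G) as the only ready step → (G).
That leaves (E) as the only ready step → (E).
Next only (A) has its prerequisites met → (A).
Next only (H) has its prerequisites met → (H).

(D), (F), (B), (C), (G), (E), (A), (H)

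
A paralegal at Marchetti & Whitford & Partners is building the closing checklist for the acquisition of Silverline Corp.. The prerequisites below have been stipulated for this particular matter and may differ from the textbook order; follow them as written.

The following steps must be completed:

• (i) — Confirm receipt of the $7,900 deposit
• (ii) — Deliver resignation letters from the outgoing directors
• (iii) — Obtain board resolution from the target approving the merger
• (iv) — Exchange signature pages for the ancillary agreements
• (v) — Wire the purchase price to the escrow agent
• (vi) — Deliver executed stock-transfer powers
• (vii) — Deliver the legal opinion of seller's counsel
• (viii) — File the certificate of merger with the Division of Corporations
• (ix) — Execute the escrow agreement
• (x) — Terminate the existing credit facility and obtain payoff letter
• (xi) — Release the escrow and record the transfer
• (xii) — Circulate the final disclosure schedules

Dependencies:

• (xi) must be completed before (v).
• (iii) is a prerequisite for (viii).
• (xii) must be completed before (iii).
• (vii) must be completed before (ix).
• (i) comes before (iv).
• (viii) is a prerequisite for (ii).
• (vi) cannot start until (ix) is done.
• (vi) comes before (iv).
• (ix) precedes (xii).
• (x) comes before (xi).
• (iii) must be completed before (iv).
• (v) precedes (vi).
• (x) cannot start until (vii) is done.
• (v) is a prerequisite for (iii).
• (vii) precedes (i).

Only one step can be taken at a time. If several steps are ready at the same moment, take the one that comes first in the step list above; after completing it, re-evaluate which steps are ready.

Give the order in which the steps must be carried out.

Only (vii) has no prerequisites, so it is first.
Now (i), (ix) and (x) have their prerequisites met. (i) is listed earlier, so (i) next.
Ready: (ix) and (x). (ix) is listed earlier → (ix).
(x) and (xii) are both available; (x) is listed earlier → (x).
(xi) now also ready, so the ready set is {(xi), (xii)}; (xi) is listed earlier → (xi).
Ready: (v) and (xii). (v) is listed earlier → (v).
(vi) now also ready, so the ready set is {(vi), (xii)}; (vi) is listed earlier → (vi).
(xii) needed (ix), now all done → (xii).
Next only (iii) has its prerequisites met → (iii).
Now (iv) and (viii) have their prerequisites met. (iv) is listed earlier, so (iv) next.
(viii) is the only step now ready → (viii).
(ii) needed (viii), now all done → (ii).

(vii), (i), (ix), (x), (xi), (v), (vi), (xii), (iii), (iv), (viii), (ii)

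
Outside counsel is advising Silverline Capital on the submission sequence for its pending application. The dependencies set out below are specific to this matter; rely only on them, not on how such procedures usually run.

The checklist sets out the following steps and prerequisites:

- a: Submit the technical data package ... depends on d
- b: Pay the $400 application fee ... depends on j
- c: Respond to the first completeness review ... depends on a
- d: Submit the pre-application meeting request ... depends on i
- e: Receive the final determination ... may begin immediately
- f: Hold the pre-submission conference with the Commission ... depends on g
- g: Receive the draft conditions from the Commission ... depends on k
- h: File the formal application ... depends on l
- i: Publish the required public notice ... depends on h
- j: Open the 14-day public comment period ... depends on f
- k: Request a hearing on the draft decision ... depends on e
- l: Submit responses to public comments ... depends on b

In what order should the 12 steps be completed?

e → k → g → f → j → b → l → h → i → d → a → c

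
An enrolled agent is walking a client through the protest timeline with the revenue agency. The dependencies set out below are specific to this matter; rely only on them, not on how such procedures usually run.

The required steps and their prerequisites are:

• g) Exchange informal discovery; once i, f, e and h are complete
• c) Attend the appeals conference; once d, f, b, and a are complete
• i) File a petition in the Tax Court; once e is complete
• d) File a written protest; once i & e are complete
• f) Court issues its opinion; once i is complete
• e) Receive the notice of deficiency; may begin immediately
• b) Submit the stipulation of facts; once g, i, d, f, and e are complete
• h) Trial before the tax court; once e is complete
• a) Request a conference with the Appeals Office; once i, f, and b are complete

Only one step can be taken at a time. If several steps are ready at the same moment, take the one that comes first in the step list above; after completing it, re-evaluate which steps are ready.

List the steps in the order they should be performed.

e i d f h g b a c

Only e has no prerequisites, so it is first.
Now i and h have their prerequisites met. i is listed earlier, so i next.
Now d, f and h have their prerequisites met. d is listed earlier, so d next.
Now f and h have their prerequisites met. f is listed earlier, so f next.
h needed e, now all done → h.
g is the only step now ready → g.
b needed g, i, d, f and e, now all done → b.
a needed i, f and b, now all done → a.
c is the only step now ready → c.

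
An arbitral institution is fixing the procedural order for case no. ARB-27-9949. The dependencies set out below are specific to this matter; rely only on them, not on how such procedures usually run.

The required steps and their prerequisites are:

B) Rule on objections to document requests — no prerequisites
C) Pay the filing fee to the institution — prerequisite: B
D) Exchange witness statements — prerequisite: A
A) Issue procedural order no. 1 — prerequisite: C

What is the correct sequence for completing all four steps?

B, C, A, D

Only B has no prerequisites, so it is first.
C needed B, now all done → C.
That leaves A as the only ready step → A.
D is the only step now ready → D.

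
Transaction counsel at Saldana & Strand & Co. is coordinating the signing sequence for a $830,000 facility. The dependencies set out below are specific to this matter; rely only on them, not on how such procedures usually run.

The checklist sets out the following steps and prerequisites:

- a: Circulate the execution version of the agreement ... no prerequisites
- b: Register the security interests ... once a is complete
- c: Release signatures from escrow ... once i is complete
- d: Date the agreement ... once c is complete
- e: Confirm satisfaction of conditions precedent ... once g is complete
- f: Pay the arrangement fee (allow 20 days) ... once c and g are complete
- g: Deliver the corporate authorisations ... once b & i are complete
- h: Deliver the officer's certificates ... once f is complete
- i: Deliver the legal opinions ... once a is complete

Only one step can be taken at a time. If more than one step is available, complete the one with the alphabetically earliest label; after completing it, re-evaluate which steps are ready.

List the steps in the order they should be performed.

a is the only step with nothing outstanding, so it goes first.
Ready: b and i. b has the earlier label → b.
i needed a, now all done → i.
Now c and g have their prerequisites met. c has the earlier label, so c next.
d and g are both available; d has the earlier label → d.
g needed b and i, now all done → g.
Now e and f have their prerequisites met. e has the earlier label, so e next.
f needed c and g, now all done → f.
h needed f, now all done → h.

a, b, i, c, d, g, e, f, h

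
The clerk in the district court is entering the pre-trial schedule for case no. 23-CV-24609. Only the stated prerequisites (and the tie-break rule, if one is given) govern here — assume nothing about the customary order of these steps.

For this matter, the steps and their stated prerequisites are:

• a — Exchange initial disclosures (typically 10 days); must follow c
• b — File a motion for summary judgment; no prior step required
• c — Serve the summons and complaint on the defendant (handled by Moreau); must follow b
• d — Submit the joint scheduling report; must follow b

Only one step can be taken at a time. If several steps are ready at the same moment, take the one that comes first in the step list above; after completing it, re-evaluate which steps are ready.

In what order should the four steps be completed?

b, c, a, d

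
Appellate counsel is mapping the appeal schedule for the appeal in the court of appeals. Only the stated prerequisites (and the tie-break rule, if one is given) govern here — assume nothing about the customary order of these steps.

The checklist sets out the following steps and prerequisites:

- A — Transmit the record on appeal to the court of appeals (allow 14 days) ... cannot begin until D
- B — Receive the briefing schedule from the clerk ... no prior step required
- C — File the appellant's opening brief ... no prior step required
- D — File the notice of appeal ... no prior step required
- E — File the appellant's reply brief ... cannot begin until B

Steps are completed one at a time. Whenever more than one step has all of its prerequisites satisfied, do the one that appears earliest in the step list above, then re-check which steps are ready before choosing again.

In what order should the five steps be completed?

B, C, D, A, E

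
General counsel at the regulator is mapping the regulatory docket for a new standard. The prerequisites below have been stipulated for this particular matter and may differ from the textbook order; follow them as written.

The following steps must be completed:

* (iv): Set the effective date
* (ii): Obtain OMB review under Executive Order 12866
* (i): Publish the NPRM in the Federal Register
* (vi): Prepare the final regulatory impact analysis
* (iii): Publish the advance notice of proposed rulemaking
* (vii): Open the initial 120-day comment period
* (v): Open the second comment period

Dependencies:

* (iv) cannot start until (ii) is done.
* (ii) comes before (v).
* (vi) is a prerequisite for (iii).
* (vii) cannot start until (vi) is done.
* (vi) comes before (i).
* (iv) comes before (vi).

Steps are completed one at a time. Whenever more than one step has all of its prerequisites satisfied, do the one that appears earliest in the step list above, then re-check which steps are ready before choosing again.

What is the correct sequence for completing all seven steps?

Only (ii) has no prerequisites, so it is first.
Now (iv) and (v) have their prerequisites met. (iv) is listed earlier, so (iv) next.
(vi) now also ready, so the ready set is {(vi), (v)}; (vi) is listed earlier → (vi).
(i), (iii) and (vii) now also ready, so the ready set is {(i), (iii), (vii), (v)}; (i) is listed earlier → (i).
(iii), (vii) and (v) are all available; (iii) is listed earlier → (iii).
Now (vii) and (v) have their prerequisites met. (vii) is listed earlier, so (vii) next.
(v) needed (ii), now all done → (v).

(ii) → (iv) → (vi) → (i) → (iii) → (vii) → (v)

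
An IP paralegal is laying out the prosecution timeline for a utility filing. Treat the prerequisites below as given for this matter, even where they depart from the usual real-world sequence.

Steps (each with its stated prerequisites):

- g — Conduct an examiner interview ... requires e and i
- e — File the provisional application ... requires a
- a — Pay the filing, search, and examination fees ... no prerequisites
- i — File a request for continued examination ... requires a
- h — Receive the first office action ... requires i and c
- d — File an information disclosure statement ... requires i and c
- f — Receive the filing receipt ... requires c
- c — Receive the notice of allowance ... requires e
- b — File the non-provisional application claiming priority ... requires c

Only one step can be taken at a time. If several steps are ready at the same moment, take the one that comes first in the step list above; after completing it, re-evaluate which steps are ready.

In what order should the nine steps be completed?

a is the only step with nothing outstanding, so it goes first.
e and i are both available; e is listed earlier → e.
c now also ready, so the ready set is {i, c}; i is listed earlier → i.
g now also ready, so the ready set is {g, c}; g is listed earlier → g.
Next only c has its prerequisites met → c.
h, d, f and b are all available; h is listed earlier → h.
d, f and b are all available; d is listed earlier → d.
Ready: f and b. f is listed earlier → f.
b needed c, now all done → b.

a, e, i, g, c, h, d, f, b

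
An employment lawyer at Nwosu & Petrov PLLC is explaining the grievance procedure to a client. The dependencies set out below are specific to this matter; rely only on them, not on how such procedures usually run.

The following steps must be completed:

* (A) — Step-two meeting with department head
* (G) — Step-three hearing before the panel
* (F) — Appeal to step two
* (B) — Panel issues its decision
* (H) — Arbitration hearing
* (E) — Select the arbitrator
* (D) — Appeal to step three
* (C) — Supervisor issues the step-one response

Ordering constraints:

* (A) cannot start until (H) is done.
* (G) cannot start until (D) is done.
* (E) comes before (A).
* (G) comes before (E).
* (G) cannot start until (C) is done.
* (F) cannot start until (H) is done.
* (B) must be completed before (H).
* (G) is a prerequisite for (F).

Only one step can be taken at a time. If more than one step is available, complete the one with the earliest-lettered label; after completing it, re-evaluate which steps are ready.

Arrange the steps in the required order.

Nothing is required for (B), (C) and (D). (B) has the earlier label → (B) first.
(H) now also ready, so the ready set is {(C), (D), (H)}; (C) has the earlier label → (C).
Now (D) and (H) have their prerequisites met. (D) has the earlier label, so (D) next.
Now (G) and (H) have their prerequisites met. (G) has the earlier label, so (G) next.
(E) now also ready, so the ready set is {(E), (H)}; (E) has the earlier label → (E).
Next only (H) has its prerequisites met → (H).
(A) and (F) are both available; (A) has the earlier label → (A).
(F) needed (G) and (H), now all done → (F).

(B), (C), (D), (G), (E), (H), (A), (F)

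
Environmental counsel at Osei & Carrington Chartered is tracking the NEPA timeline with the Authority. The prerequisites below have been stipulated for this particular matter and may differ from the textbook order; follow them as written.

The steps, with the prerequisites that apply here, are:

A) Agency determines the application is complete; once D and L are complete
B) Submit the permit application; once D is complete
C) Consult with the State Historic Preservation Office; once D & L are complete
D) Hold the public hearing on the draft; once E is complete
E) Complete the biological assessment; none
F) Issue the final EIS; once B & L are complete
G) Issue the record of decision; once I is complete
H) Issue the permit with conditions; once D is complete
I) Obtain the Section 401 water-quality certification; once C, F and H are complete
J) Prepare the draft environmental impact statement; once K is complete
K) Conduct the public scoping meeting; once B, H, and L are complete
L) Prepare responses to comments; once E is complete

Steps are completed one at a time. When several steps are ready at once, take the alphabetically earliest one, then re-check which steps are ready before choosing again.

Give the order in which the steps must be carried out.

E D B H L A C F I G K J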